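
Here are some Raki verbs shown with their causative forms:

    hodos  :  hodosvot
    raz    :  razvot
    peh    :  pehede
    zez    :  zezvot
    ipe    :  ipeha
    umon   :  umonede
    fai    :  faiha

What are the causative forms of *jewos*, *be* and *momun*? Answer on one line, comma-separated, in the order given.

jewosvot, beha, momunede

The suffix is conditioned by the final sound: -vot when the stem ends in a sibilant (*hodos*, *raz*, *zez*); -ede when the stem ends in a non-sibilant consonant (*peh*, *umon*); -ha when the stem ends in a vowel (*ipe*, *fai*).
*jewos* — final sound /s/ (a sibilant) → -vot → *jewosvot*.
Since the final sound of *be* is /e/ (a vowel), it takes -ha, giving *beha*.
*momun* — final sound /n/ (a non-sibilant consonant) → -ede → *momunede*.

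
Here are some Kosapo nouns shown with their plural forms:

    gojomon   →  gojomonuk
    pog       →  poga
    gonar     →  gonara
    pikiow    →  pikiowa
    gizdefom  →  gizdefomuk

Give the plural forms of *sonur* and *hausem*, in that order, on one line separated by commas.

sonura, hausemuk

Looking at the final consonant of each stem: -uk when the stem ends in a nasal (*gojomon*, *gizdefom*); -a when the stem ends in a non-nasal consonant (*pog*, *gonar*, *pikiow*).
The final consonant of *sonur* is /r/, which is non-nasal, so the suffix is -a, giving *sonura*.
*hausem*: final consonant = /m/, a nasal → -uk → *hausemuk*.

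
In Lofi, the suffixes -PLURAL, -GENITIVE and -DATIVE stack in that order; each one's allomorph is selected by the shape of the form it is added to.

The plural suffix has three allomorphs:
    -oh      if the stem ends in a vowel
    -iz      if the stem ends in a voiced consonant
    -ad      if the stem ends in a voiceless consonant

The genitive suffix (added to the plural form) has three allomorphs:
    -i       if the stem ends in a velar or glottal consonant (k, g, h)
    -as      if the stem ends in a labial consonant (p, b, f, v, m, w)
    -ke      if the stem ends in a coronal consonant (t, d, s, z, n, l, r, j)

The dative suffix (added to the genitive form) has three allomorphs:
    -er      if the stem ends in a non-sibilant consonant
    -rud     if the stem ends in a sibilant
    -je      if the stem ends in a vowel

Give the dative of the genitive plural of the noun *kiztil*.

kiztilizkeje

The final sound of *kiztil* is /l/, which is a voiced consonant, so the plural suffix is -iz, giving *kiztiliz*.
The final consonant of the plural form *kiztiliz* is /z/, which is coronal, so the genitive suffix is -ke, giving *kiztilizke*.
The genitive form *kiztilizke*: final sound = /e/, a vowel → -je → *kiztilizkeje*.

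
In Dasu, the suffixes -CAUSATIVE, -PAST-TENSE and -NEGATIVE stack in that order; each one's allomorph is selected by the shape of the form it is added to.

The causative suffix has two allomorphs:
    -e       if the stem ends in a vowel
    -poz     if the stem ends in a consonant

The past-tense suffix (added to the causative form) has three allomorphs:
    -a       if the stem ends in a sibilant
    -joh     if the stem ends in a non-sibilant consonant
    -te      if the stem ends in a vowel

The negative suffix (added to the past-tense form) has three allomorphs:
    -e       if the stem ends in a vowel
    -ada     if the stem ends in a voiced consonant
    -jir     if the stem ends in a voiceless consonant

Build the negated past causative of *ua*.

*ua*: final sound = /a/, a vowel → -e → *uae*.
The final sound of the causative form *uae* is /e/, which is a vowel, so the past-tense suffix is -te, giving *uaete*.
Since the final sound of the past-tense form *uaete* is /e/ (a vowel), it takes -e, giving *uaetee*.

uaetee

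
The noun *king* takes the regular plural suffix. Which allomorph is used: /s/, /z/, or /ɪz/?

The stem *king* ends in a voiced non-sibilant sound.
The plural suffix surfaces as /ɪz/ after sibilants, /s/ after other voiceless consonants, and /z/ after other voiced sounds.
So the plural -s on *king* is pronounced /z/.

/z/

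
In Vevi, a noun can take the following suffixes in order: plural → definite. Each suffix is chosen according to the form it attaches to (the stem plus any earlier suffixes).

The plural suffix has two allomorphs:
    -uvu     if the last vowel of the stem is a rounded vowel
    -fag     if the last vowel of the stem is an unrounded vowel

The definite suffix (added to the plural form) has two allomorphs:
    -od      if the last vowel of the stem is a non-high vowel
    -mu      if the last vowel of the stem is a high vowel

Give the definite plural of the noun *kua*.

kuafagod

The last vowel of *kua* is /a/, which is an unrounded vowel, so the plural suffix is -fag, giving *kuafag*.
Since the last vowel of the plural form *kuafag* is /a/ (a non-high vowel), it takes -od, giving *kuafagod*.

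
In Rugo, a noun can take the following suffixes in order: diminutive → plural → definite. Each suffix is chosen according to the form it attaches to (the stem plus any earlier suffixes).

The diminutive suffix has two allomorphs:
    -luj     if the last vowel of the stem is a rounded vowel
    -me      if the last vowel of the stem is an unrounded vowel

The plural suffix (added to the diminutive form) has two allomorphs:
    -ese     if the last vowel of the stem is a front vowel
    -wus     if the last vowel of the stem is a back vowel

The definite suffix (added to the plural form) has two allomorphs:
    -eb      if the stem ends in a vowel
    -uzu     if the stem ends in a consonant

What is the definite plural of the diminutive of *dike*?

dikemeeseeb

Since the last vowel of *dike* is /e/ (an unrounded vowel), it takes -me, giving *dikeme*.
The diminutive form *dikeme*: last vowel = /e/, a front vowel → -ese → *dikemeese*.
Since the final sound of the plural form *dikemeese* is /e/ (a vowel), it takes -eb, giving *dikemeeseeb*.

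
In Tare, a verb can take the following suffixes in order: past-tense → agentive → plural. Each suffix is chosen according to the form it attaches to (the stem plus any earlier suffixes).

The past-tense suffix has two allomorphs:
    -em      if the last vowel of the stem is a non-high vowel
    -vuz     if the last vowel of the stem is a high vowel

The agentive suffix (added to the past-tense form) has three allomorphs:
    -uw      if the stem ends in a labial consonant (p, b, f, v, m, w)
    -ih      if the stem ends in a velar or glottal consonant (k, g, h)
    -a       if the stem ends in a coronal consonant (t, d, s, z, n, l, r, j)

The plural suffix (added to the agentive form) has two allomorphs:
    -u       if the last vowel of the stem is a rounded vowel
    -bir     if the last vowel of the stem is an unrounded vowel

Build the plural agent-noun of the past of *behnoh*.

behnohemuwu

The last vowel of *behnoh* is /o/, which is a non-high vowel, so the past-tense suffix is -em, giving *behnohem*.
The past-tense form *behnohem*: final consonant = /m/, labial → -uw → *behnohemuw*.
The last vowel of the agentive form *behnohemuw* is /u/, which is a rounded vowel, so the plural suffix is -u, giving *behnohemuwu*.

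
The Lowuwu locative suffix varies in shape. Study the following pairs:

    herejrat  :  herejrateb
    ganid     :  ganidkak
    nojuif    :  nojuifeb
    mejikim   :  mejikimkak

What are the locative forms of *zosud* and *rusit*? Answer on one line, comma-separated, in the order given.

The suffix is conditioned by the final consonant: -eb when the stem ends in a voiceless consonant (*herejrat*, *nojuif*); -kak when the stem ends in a voiced consonant (*ganid*, *mejikim*).
*zosud* — final consonant /d/ (voiced) → -kak → *zosudkak*.
Since the final consonant of *rusit* is /t/ (voiceless), it takes -eb, giving *rusiteb*.

zosudkak, rusiteb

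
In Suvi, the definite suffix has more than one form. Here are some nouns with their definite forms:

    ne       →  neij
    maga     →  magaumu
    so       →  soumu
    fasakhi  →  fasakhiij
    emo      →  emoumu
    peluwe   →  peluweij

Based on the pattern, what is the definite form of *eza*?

The pattern is front/back vowel harmony: -ij when the last vowel of the stem is a front vowel (*ne*, *fasakhi*, *peluwe*); -umu when the last vowel of the stem is a back vowel (*maga*, *so*, *emo*).
*eza*: last vowel = /a/, a back vowel → -umu → *ezaumu*.

ezaumu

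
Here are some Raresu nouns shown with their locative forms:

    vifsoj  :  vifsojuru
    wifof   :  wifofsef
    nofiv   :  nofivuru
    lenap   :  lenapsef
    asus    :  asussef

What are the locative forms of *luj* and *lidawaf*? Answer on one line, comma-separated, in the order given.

The pattern is voicing of the final consonant: -sef when the stem ends in a voiceless consonant (*wifof*, *lenap*, *asus*); -uru when the stem ends in a voiced consonant (*vifsoj*, *nofiv*).
The final consonant of *luj* is /j/, which is voiced, so the suffix is -uru, giving *lujuru*.
*lidawaf*: final consonant = /f/, voiceless → -sef → *lidawafsef*.

lujuru, lidawafsef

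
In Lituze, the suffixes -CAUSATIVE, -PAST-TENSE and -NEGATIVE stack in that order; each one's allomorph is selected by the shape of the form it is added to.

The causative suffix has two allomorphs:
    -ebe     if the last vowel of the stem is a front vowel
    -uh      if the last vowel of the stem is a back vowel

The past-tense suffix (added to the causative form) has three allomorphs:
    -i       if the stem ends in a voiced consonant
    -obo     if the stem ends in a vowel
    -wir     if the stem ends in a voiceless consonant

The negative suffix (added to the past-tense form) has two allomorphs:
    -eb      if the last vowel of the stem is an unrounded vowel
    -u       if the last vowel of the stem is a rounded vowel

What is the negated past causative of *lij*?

Since the last vowel of *lij* is /i/ (a front vowel), it takes -ebe, giving *lijebe*.
The causative form *lijebe*: final sound = /e/, a vowel → -obo → *lijebeobo*.
The past-tense form *lijebeobo* — last vowel /o/ (a rounded vowel) → -u → *lijebeobou*.

lijebeobou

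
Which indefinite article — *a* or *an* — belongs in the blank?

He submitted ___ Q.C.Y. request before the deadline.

The indefinite article is chosen by the initial *sound* of the following word, not its spelling.
The initialism *Q.C.Y.* is read letter by letter; the first letter, Q, is pronounced /kjuː/, which begins with a consonant sound.
So the article is *a*: He submitted a Q.C.Y. request before the deadline.

a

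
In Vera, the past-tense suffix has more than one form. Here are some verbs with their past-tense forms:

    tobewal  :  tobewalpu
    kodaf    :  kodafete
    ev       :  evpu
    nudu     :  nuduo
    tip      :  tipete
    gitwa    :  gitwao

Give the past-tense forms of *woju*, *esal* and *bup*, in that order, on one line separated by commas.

Looking at the final sound of each stem: -ete when the stem ends in a voiceless consonant (*kodaf*, *tip*); -pu when the stem ends in a voiced consonant (*tobewal*, *ev*); -o when the stem ends in a vowel (*nudu*, *gitwa*).
*woju* — final sound /u/ (a vowel) → -o → *wojuo*.
*esal*: final sound = /l/, a voiced consonant → -pu → *esalpu*.
*bup* — final sound /p/ (a voiceless consonant) → -ete → *bupete*.

wojuo, esalpu, bupete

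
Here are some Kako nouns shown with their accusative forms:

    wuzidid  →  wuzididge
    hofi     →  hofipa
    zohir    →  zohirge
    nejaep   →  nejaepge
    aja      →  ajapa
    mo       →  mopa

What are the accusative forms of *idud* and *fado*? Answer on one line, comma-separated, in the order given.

The pattern is consonant vs. vowel: -ge when the stem ends in a consonant (*wuzidid*, *zohir*, *nejaep*); -pa when the stem ends in a vowel (*hofi*, *aja*, *mo*).
*idud* — final sound /d/ (a consonant) → -ge → *idudge*.
*fado* — final sound /o/ (a vowel) → -pa → *fadopa*.

idudge, fadopa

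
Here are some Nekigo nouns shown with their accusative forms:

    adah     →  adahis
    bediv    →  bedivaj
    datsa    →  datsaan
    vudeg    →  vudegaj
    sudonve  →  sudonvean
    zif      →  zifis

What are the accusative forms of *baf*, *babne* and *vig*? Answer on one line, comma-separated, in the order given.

bafis, babnean, vigaj

The pattern is voicing of the final sound: -is when the stem ends in a voiceless consonant (*adah*, *zif*); -aj when the stem ends in a voiced consonant (*bediv*, *vudeg*); -an when the stem ends in a vowel (*datsa*, *sudonve*).
The final sound of *baf* is /f/, which is a voiceless consonant, so the suffix is -is, giving *bafis*.
The final sound of *babne* is /e/, which is a vowel, so the suffix is -an, giving *babnean*.
The final sound of *vig* is /g/, which is a voiced consonant, so the suffix is -aj, giving *vigaj*.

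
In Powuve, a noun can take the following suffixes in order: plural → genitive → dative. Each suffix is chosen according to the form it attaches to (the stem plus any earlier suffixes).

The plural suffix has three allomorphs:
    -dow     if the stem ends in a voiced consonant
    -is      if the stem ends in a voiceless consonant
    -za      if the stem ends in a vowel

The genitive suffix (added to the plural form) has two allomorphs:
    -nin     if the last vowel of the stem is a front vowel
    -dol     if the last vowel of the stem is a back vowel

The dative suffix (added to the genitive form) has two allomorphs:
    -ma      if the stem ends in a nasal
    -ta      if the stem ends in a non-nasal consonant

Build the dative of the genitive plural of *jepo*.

*jepo*: final sound = /o/, a vowel → -za → *jepoza*.
The plural form *jepoza*: last vowel = /a/, a back vowel → -dol → *jepozadol*.
Since the final consonant of the genitive form *jepozadol* is /l/ (non-nasal), it takes -ta, giving *jepozadolta*.

jepozadolta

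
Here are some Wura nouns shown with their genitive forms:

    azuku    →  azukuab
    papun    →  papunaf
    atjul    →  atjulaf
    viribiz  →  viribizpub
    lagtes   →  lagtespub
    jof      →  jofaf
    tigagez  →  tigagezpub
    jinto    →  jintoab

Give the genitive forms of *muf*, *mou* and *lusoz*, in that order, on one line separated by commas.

mufaf, mouab, lusozpub

The pattern is sibilance of the final sound: -pub when the stem ends in a sibilant (*viribiz*, *lagtes*, *tigagez*); -af when the stem ends in a non-sibilant consonant (*papun*, *atjul*, *jof*); -ab when the stem ends in a vowel (*azuku*, *jinto*).
*muf*: final sound = /f/, a non-sibilant consonant → -af → *mufaf*.
*mou* — final sound /u/ (a vowel) → -ab → *mouab*.
Since the final sound of *lusoz* is /z/ (a sibilant), it takes -pub, giving *lusozpub*.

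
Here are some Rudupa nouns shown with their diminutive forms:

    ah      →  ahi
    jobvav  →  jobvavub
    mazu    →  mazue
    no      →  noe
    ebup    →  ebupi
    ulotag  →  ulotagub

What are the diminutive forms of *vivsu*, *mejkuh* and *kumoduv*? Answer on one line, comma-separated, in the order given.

Looking at the final sound of each stem: -i when the stem ends in a voiceless consonant (*ah*, *ebup*); -ub when the stem ends in a voiced consonant (*jobvav*, *ulotag*); -e when the stem ends in a vowel (*mazu*, *no*).
The final sound of *vivsu* is /u/, which is a vowel, so the suffix is -e, giving *vivsue*.
The final sound of *mejkuh* is /h/, which is a voiceless consonant, so the suffix is -i, giving *mejkuhi*.
Since the final sound of *kumoduv* is /v/ (a voiced consonant), it takes -ub, giving *kumoduvub*.

vivsue, mejkuhi, kumoduvub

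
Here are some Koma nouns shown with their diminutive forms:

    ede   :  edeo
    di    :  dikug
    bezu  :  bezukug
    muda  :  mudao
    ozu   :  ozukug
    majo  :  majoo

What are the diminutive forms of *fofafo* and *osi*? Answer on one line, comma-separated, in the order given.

The alternation tracks the last vowel of the stem — -kug when the last vowel of the stem is a high vowel (*di*, *bezu*, *ozu*); -o when the last vowel of the stem is a non-high vowel (*ede*, *muda*, *majo*).
*fofafo* — last vowel /o/ (a non-high vowel) → -o → *fofafoo*.
*osi* — last vowel /i/ (a high vowel) → -kug → *osikug*.

fofafoo, osikug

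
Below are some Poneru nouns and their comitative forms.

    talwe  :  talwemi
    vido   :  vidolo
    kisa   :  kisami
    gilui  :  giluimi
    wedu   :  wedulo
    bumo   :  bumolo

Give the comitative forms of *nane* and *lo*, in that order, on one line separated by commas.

The suffix is conditioned by the last vowel: -lo when the last vowel of the stem is a rounded vowel (*vido*, *wedu*, *bumo*); -mi when the last vowel of the stem is an unrounded vowel (*talwe*, *kisa*, *gilui*).
The last vowel of *nane* is /e/, which is an unrounded vowel, so the suffix is -mi, giving *nanemi*.
Since the last vowel of *lo* is /o/ (a rounded vowel), it takes -lo, giving *lolo*.

nanemi, lolo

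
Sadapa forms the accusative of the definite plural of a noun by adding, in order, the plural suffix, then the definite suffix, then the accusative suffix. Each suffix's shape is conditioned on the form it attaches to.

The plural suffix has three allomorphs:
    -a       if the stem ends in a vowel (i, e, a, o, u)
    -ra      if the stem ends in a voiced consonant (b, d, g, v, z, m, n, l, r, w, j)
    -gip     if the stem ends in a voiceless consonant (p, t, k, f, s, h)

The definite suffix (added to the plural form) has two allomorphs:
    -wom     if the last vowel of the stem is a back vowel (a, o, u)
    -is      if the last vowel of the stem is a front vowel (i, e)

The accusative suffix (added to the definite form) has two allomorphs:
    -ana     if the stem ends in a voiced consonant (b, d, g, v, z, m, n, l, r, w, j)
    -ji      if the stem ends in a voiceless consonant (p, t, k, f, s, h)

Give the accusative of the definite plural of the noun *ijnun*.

Since the final sound of *ijnun* is /n/ (a voiced consonant), it takes -ra, giving *ijnunra*.
The plural form *ijnunra* — last vowel /a/ (a back vowel) → -wom → *ijnunrawom*.
The definite form *ijnunrawom* — final consonant /m/ (voiced) → -ana → *ijnunrawomana*.

ijnunrawomana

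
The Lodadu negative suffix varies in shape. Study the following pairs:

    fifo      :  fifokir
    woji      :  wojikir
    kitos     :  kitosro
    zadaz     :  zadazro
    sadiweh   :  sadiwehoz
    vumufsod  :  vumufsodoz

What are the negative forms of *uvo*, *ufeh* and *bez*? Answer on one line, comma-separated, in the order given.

uvokir, ufehoz, bezro

The pattern is sibilance of the final sound: -ro when the stem ends in a sibilant (*kitos*, *zadaz*); -oz when the stem ends in a non-sibilant consonant (*sadiweh*, *vumufsod*); -kir when the stem ends in a vowel (*fifo*, *woji*).
*uvo*: final sound = /o/, a vowel → -kir → *uvokir*.
The final sound of *ufeh* is /h/, which is a non-sibilant consonant, so the suffix is -oz, giving *ufehoz*.
*bez*: final sound = /z/, a sibilant → -ro → *bezro*.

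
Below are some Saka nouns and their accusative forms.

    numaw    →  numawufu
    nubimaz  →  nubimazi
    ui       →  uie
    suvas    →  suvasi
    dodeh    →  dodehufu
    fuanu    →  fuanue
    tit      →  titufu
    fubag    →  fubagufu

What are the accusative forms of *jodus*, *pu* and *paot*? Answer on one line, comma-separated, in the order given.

The suffix is conditioned by the final sound: -i when the stem ends in a sibilant (*nubimaz*, *suvas*); -ufu when the stem ends in a non-sibilant consonant (*numaw*, *dodeh*, *tit*, *fubag*); -e when the stem ends in a vowel (*ui*, *fuanu*).
The final sound of *jodus* is /s/, which is a sibilant, so the suffix is -i, giving *jodusi*.
*pu* — final sound /u/ (a vowel) → -e → *pue*.
Since the final sound of *paot* is /t/ (a non-sibilant consonant), it takes -ufu, giving *paotufu*.

jodusi, pue, paotufu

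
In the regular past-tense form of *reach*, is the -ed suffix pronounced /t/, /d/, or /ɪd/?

The stem *reach* ends in a voiceless consonant other than /t/.
The -ed suffix is realized as /ɪd/ after /t, d/; as /t/ after other voiceless consonants; and as /d/ after other voiced sounds.
So -ed on *reach* is pronounced /t/.

/t/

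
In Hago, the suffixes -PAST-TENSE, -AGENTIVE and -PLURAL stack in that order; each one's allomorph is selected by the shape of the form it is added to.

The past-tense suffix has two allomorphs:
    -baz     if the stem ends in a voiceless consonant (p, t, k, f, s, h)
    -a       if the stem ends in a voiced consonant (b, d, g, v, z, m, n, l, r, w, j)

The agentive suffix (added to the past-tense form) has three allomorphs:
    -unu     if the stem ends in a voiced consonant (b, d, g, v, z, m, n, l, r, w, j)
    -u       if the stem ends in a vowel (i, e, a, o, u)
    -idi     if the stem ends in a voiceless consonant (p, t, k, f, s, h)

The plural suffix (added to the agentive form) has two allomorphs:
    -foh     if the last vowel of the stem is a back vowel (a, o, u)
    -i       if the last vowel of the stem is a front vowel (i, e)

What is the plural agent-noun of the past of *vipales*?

*vipales*: final consonant = /s/, voiceless → -baz → *vipalesbaz*.
The final sound of the past-tense form *vipalesbaz* is /z/, which is a voiced consonant, so the agentive suffix is -unu, giving *vipalesbazunu*.
The agentive form *vipalesbazunu* — last vowel /u/ (a back vowel) → -foh → *vipalesbazunufoh*.

vipalesbazunufoh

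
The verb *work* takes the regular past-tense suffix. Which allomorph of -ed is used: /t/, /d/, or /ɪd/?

The stem *work* ends in a voiceless consonant other than /t/.
The -ed suffix is realized as /ɪd/ after /t, d/; as /t/ after other voiceless consonants; and as /d/ after other voiced sounds.
So -ed on *work* is pronounced /t/.

/t/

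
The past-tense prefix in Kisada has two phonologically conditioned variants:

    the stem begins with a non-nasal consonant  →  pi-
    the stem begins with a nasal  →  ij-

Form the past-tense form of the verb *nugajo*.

ijnugajo

Since the first consonant of *nugajo* is /n/ (a nasal), it takes ij-, giving *ijnugajo*.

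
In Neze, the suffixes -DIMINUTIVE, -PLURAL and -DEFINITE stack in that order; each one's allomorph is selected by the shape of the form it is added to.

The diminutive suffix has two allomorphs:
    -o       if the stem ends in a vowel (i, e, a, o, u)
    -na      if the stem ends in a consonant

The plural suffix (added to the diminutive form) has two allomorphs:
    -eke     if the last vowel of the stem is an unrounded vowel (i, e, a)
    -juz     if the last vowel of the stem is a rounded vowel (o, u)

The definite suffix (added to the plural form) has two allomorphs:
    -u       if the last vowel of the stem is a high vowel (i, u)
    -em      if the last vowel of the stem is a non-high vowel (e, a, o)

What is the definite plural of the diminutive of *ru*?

ruojuzu

*ru*: final sound = /u/, a vowel → -o → *ruo*.
The last vowel of the diminutive form *ruo* is /o/, which is a rounded vowel, so the plural suffix is -juz, giving *ruojuz*.
The plural form *ruojuz* — last vowel /u/ (a high vowel) → -u → *ruojuzu*.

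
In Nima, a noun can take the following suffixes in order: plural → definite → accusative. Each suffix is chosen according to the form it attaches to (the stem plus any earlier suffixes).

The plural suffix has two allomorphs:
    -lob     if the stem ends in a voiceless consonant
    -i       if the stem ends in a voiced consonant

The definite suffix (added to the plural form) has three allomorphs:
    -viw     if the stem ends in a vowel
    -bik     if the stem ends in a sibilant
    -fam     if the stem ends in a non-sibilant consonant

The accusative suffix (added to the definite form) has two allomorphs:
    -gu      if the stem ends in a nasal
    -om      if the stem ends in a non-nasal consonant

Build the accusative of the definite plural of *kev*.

keviviwom

The final consonant of *kev* is /v/, which is voiced, so the plural suffix is -i, giving *kevi*.
The plural form *kevi* — final sound /i/ (a vowel) → -viw → *keviviw*.
The definite form *keviviw* — final consonant /w/ (non-nasal) → -om → *keviviwom*.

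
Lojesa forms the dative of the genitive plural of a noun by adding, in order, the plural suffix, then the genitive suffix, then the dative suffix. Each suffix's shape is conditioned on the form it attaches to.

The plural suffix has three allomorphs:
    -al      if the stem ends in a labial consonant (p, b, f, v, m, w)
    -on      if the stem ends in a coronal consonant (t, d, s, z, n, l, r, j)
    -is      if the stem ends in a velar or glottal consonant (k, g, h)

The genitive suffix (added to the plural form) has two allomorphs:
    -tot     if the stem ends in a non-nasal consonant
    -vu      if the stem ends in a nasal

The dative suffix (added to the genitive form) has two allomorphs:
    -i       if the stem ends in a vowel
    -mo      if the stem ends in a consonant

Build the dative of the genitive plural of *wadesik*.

wadesikistotmo

Since the final consonant of *wadesik* is /k/ (velar/glottal), it takes -is, giving *wadesikis*.
Since the final consonant of the plural form *wadesikis* is /s/ (non-nasal), it takes -tot, giving *wadesikistot*.
The genitive form *wadesikistot*: final sound = /t/, a consonant → -mo → *wadesikistotmo*.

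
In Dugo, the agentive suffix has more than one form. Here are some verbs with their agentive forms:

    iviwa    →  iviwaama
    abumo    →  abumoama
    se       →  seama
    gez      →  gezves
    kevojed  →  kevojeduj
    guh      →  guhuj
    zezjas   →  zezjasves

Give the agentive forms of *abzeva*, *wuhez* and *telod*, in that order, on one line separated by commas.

Looking at the final sound of each stem: -ves when the stem ends in a sibilant (*gez*, *zezjas*); -uj when the stem ends in a non-sibilant consonant (*kevojed*, *guh*); -ama when the stem ends in a vowel (*iviwa*, *abumo*, *se*).
Since the final sound of *abzeva* is /a/ (a vowel), it takes -ama, giving *abzevaama*.
Since the final sound of *wuhez* is /z/ (a sibilant), it takes -ves, giving *wuhezves*.
*telod*: final sound = /d/, a non-sibilant consonant → -uj → *teloduj*.

abzevaama, wuhezves, teloduj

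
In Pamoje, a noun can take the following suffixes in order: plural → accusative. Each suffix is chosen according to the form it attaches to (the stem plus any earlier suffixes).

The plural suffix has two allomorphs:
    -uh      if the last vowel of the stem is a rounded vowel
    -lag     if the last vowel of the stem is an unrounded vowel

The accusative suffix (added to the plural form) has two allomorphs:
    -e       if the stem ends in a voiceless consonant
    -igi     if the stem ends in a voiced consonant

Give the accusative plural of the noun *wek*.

Since the last vowel of *wek* is /e/ (an unrounded vowel), it takes -lag, giving *weklag*.
Since the final consonant of the plural form *weklag* is /g/ (voiced), it takes -igi, giving *weklagigi*.

weklagigi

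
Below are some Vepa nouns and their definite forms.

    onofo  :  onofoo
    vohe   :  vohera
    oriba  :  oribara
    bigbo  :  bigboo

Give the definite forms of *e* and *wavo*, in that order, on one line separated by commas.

era, wavoo

The suffix is conditioned by the last vowel: -o when the last vowel of the stem is a rounded vowel (*onofo*, *bigbo*); -ra when the last vowel of the stem is an unrounded vowel (*vohe*, *oriba*).
The last vowel of *e* is /e/, which is an unrounded vowel, so the suffix is -ra, giving *era*.
The last vowel of *wavo* is /o/, which is a rounded vowel, so the suffix is -o, giving *wavoo*.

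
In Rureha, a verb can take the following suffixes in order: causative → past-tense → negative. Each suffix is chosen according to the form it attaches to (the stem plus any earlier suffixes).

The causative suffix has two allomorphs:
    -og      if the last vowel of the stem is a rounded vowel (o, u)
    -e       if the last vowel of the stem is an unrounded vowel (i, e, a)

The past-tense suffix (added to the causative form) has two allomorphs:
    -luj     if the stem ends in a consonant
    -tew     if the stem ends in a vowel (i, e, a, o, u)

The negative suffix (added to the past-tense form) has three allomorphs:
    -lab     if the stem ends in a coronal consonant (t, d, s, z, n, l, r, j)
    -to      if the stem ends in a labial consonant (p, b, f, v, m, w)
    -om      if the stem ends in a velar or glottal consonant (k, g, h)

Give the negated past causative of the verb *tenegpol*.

Since the last vowel of *tenegpol* is /o/ (a rounded vowel), it takes -og, giving *tenegpolog*.
Since the final sound of the causative form *tenegpolog* is /g/ (a consonant), it takes -luj, giving *tenegpologluj*.
Since the final consonant of the past-tense form *tenegpologluj* is /j/ (coronal), it takes -lab, giving *tenegpologlujlab*.

tenegpologlujlab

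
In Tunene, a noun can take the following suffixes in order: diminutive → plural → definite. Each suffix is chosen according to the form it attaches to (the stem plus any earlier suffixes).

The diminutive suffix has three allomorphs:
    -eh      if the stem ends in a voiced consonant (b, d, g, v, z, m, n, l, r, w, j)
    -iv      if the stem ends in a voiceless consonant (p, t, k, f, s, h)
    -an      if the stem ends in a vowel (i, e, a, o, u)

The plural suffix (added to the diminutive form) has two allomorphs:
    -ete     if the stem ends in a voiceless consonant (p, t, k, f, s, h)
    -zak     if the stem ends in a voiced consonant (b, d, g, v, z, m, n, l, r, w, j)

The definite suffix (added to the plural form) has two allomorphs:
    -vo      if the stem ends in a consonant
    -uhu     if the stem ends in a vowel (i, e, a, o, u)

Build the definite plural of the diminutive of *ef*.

*ef*: final sound = /f/, a voiceless consonant → -iv → *efiv*.
The diminutive form *efiv* — final consonant /v/ (voiced) → -zak → *efivzak*.
The final sound of the plural form *efivzak* is /k/, which is a consonant, so the definite suffix is -vo, giving *efivzakvo*.

efivzakvo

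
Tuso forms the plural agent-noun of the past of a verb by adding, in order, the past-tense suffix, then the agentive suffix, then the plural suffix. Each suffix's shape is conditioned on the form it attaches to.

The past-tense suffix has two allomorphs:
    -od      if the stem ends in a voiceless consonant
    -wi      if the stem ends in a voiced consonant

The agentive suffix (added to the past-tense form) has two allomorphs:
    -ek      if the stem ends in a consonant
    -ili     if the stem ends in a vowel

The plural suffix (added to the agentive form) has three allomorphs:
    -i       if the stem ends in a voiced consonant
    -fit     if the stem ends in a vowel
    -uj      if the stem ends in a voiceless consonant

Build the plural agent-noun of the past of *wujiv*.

wujivwiilifit

Since the final consonant of *wujiv* is /v/ (voiced), it takes -wi, giving *wujivwi*.
The final sound of the past-tense form *wujivwi* is /i/, which is a vowel, so the agentive suffix is -ili, giving *wujivwiili*.
Since the final sound of the agentive form *wujivwiili* is /i/ (a vowel), it takes -fit, giving *wujivwiilifit*.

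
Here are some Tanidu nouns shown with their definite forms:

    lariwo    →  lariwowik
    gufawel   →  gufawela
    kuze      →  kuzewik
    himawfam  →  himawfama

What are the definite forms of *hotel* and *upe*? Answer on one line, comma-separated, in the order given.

hotela, upewik

The pattern is consonant vs. vowel: -a when the stem ends in a consonant (*gufawel*, *himawfam*); -wik when the stem ends in a vowel (*lariwo*, *kuze*).
The final sound of *hotel* is /l/, which is a consonant, so the suffix is -a, giving *hotela*.
*upe*: final sound = /e/, a vowel → -wik → *upewik*.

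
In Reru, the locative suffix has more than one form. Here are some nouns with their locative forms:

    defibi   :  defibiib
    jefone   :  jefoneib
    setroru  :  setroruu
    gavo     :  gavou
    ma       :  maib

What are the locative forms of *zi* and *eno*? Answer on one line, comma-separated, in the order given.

ziib, enou

Looking at the last vowel of each stem: -u when the last vowel of the stem is a rounded vowel (*setroru*, *gavo*); -ib when the last vowel of the stem is an unrounded vowel (*defibi*, *jefone*, *ma*).
Since the last vowel of *zi* is /i/ (an unrounded vowel), it takes -ib, giving *ziib*.
*eno* — last vowel /o/ (a rounded vowel) → -u → *enou*.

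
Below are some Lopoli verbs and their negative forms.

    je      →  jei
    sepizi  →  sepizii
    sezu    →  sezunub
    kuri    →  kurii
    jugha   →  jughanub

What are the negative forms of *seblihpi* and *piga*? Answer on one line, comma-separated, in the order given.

The suffix is conditioned by the last vowel: -i when the last vowel of the stem is a front vowel (*je*, *sepizi*, *kuri*); -nub when the last vowel of the stem is a back vowel (*sezu*, *jugha*).
Since the last vowel of *seblihpi* is /i/ (a front vowel), it takes -i, giving *seblihpii*.
*piga* — last vowel /a/ (a back vowel) → -nub → *piganub*.

seblihpii, piganub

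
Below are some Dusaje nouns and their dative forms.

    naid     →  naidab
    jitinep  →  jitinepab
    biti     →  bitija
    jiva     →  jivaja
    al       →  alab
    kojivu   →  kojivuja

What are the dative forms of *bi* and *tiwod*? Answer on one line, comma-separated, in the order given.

The suffix is conditioned by the final sound: -ab when the stem ends in a consonant (*naid*, *jitinep*, *al*); -ja when the stem ends in a vowel (*biti*, *jiva*, *kojivu*).
*bi* — final sound /i/ (a vowel) → -ja → *bija*.
*tiwod* — final sound /d/ (a consonant) → -ab → *tiwodab*.

bija, tiwodab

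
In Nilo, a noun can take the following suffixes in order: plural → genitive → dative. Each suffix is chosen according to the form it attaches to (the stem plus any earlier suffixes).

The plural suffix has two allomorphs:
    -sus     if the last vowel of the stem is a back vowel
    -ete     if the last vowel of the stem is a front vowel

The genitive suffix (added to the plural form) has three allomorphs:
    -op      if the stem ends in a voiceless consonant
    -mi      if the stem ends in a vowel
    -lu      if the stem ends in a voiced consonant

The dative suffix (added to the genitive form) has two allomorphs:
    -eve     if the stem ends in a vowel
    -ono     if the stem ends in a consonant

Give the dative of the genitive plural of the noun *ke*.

keetemieve

The last vowel of *ke* is /e/, which is a front vowel, so the plural suffix is -ete, giving *keete*.
Since the final sound of the plural form *keete* is /e/ (a vowel), it takes -mi, giving *keetemi*.
Since the final sound of the genitive form *keetemi* is /i/ (a vowel), it takes -eve, giving *keetemieve*.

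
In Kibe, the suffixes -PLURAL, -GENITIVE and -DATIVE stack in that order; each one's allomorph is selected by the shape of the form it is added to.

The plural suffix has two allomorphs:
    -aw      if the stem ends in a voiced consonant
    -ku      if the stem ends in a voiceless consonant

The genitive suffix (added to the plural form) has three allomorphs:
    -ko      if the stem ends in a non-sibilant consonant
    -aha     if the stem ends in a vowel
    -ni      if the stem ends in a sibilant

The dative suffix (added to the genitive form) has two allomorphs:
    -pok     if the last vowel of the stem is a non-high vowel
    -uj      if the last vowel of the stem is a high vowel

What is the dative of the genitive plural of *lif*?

lifkuahapok

The final consonant of *lif* is /f/, which is voiceless, so the plural suffix is -ku, giving *lifku*.
Since the final sound of the plural form *lifku* is /u/ (a vowel), it takes -aha, giving *lifkuaha*.
The last vowel of the genitive form *lifkuaha* is /a/, which is a non-high vowel, so the dative suffix is -pok, giving *lifkuahapok*.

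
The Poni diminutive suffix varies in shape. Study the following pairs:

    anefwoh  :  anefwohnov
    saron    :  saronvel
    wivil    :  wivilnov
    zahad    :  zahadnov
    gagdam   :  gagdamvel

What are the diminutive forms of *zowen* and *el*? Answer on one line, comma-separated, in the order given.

zowenvel, elnov

The suffix is conditioned by the final consonant: -vel when the stem ends in a nasal (*saron*, *gagdam*); -nov when the stem ends in a non-nasal consonant (*anefwoh*, *wivil*, *zahad*).
Since the final consonant of *zowen* is /n/ (a nasal), it takes -vel, giving *zowenvel*.
Since the final consonant of *el* is /l/ (non-nasal), it takes -nov, giving *elnov*.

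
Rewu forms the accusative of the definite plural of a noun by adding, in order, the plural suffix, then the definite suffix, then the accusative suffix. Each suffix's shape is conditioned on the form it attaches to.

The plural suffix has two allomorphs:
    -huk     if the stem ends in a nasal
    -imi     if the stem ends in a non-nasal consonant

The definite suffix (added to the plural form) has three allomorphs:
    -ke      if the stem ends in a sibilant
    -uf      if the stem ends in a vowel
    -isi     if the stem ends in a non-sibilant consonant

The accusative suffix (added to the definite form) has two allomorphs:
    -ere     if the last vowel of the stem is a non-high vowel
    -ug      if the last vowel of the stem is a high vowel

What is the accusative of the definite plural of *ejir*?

ejirimiufug

The final consonant of *ejir* is /r/, which is non-nasal, so the plural suffix is -imi, giving *ejirimi*.
The plural form *ejirimi* — final sound /i/ (a vowel) → -uf → *ejirimiuf*.
Since the last vowel of the definite form *ejirimiuf* is /u/ (a high vowel), it takes -ug, giving *ejirimiufug*.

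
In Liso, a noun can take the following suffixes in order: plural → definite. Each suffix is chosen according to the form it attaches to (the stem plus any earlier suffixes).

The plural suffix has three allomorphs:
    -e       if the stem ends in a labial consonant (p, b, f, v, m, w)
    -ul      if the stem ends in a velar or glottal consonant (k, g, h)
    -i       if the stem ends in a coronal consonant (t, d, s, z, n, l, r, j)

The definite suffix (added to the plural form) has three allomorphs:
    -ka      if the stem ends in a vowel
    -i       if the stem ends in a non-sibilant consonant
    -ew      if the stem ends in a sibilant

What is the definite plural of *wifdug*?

*wifdug*: final consonant = /g/, velar/glottal → -ul → *wifdugul*.
Since the final sound of the plural form *wifdugul* is /l/ (a non-sibilant consonant), it takes -i, giving *wifduguli*.

wifduguli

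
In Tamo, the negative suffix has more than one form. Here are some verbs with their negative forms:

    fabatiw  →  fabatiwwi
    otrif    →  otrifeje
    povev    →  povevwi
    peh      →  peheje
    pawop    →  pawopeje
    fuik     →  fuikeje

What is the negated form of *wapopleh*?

wapopleheje

Looking at the final consonant of each stem: -eje when the stem ends in a voiceless consonant (*otrif*, *peh*, *pawop*, *fuik*); -wi when the stem ends in a voiced consonant (*fabatiw*, *povev*).
Since the final consonant of *wapopleh* is /h/ (voiceless), it takes -eje, giving *wapopleheje*.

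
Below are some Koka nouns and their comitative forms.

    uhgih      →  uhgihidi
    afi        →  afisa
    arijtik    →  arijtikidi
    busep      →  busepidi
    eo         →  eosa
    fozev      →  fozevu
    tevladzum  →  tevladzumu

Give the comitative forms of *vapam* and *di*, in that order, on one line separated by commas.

vapamu, disa

The alternation tracks the final sound of the stem — -idi when the stem ends in a voiceless consonant (*uhgih*, *arijtik*, *busep*); -u when the stem ends in a voiced consonant (*fozev*, *tevladzum*); -sa when the stem ends in a vowel (*afi*, *eo*).
The final sound of *vapam* is /m/, which is a voiced consonant, so the suffix is -u, giving *vapamu*.
Since the final sound of *di* is /i/ (a vowel), it takes -sa, giving *disa*.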